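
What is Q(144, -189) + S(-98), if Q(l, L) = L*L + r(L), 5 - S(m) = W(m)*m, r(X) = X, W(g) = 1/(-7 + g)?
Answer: 533041/15 ≈ 35536.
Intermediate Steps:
S(m) = 5 - m/(-7 + m)
Q(l, L) = L + L**2 (Q(l, L) = L*L + L = L**2 + L = L + L**2)
Q(144, -189) + S(-98) = -189*(1 - 189) + (-35 + 4*(-98))/(-7 - 98) = -189*(-188) + (-35 - 392)/(-105) = 35532 - 1/105*(-427) = 35532 + 61/15 = 533041/15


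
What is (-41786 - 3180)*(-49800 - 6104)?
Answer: 2513779264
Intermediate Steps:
(-41786 - 3180)*(-49800 - 6104) = -44966*(-55904) = 2513779264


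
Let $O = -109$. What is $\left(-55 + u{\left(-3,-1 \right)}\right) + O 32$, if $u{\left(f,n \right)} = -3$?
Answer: $-3546$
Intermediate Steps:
$\left(-55 + u{\left(-3,-1 \right)}\right) + O 32 = \left(-55 - 3\right) - 3488 = -58 - 3488 = -3546$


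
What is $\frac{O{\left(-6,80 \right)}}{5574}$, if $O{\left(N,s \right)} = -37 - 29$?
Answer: $- \frac{11}{929} \approx -0.011841$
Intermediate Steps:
$O{\left(N,s \right)} = -66$
$\frac{O{\left(-6,80 \right)}}{5574} = - \frac{66}{5574} = \left(-66\right) \frac{1}{5574} = - \frac{11}{929}$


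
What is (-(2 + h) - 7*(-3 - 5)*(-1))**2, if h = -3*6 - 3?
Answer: 1369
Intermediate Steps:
h = -21 (h = -18 - 3 = -21)
(-(2 + h) - 7*(-3 - 5)*(-1))**2 = (-(2 - 21) - 7*(-3 - 5)*(-1))**2 = (-1*(-19) - 7*(-8)*(-1))**2 = (19 + 56*(-1))**2 = (19 - 56)**2 = (-37)**2 = 1369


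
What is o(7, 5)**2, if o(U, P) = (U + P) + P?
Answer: 289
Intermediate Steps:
o(U, P) = U + 2*P (o(U, P) = (P + U) + P = U + 2*P)
o(7, 5)**2 = (7 + 2*5)**2 = (7 + 10)**2 = 17**2 = 289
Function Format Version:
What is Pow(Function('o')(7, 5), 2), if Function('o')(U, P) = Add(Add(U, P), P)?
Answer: 289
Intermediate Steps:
Function('o')(U, P) = Add(U, Mul(2, P)) (Function('o')(U, P) = Add(Add(P, U), P) = Add(U, Mul(2, P)))
Pow(Function('o')(7, 5), 2) = Pow(Add(7, Mul(2, 5)), 2) = Pow(Add(7, 10), 2) = Pow(17, 2) = 289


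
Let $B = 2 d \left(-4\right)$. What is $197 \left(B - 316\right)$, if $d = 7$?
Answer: $-73284$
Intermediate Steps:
$B = -56$ ($B = 2 \cdot 7 \left(-4\right) = 14 \left(-4\right) = -56$)
$197 \left(B - 316\right) = 197 \left(-56 - 316\right) = 197 \left(-372\right) = -73284$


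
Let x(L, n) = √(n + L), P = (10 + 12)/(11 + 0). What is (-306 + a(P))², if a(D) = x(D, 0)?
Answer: (306 - √2)² ≈ 92773.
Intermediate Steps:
P = 2 (P = 22/11 = 22*(1/11) = 2)
x(L, n) = √(L + n)
a(D) = √D (a(D) = √(D + 0) = √D)
(-306 + a(P))² = (-306 + √2)²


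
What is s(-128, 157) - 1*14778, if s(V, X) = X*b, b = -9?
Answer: -16191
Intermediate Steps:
s(V, X) = -9*X (s(V, X) = X*(-9) = -9*X)
s(-128, 157) - 1*14778 = -9*157 - 1*14778 = -1413 - 14778 = -16191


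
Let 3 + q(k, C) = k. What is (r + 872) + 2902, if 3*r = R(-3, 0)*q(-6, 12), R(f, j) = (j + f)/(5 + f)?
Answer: 7557/2 ≈ 3778.5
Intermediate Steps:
R(f, j) = (f + j)/(5 + f)
q(k, C) = -3 + k
r = 9/2 (r = (((-3 + 0)/(5 - 3))*(-3 - 6))/3 = ((-3/2)*(-9))/3 = (((1/2)*(-3))*(-9))/3 = (-3/2*(-9))/3 = (1/3)*(27/2) = 9/2 ≈ 4.5000)
(r + 872) + 2902 = (9/2 + 872) + 2902 = 1753/2 + 2902 = 7557/2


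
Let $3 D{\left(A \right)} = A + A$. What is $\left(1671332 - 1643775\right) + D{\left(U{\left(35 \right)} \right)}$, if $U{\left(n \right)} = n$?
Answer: $\frac{82741}{3} \approx 27580.0$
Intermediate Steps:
$D{\left(A \right)} = \frac{2 A}{3}$ ($D{\left(A \right)} = \frac{A + A}{3} = \frac{2 A}{3}$)
$\left(1671332 - 1643775\right) + D{\left(U{\left(35 \right)} \right)} = \left(1671332 - 1643775\right) + \frac{2}{3} \cdot 35 = 27557 + \frac{70}{3} = \frac{82741}{3}$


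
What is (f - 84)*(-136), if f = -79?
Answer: 22168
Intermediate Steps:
(f - 84)*(-136) = (-79 - 84)*(-136) = -163*(-136) = 22168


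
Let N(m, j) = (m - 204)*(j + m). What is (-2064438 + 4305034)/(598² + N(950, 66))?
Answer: 560149/278885 ≈ 2.0085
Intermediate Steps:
N(m, j) = (-204 + m)*(j + m)
(-2064438 + 4305034)/(598² + N(950, 66)) = (-2064438 + 4305034)/(598² + (950² - 204*66 - 204*950 + 66*950)) = 2240596/(357604 + (902500 - 13464 - 193800 + 62700)) = 2240596/(357604 + 757936) = 2240596/1115540 = 2240596*(1/1115540) = 560149/278885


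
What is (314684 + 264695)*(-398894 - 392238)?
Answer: -458365267028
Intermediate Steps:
(314684 + 264695)*(-398894 - 392238) = 579379*(-791132) = -458365267028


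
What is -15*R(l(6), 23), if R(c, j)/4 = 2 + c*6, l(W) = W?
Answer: -2280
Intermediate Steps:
R(c, j) = 8 + 24*c (R(c, j) = 4*(2 + c*6) = 4*(2 + 6*c) = 8 + 24*c)
-15*R(l(6), 23) = -15*(8 + 24*6) = -15*(8 + 144) = -15*152 = -2280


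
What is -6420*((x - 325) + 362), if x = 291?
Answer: -2105760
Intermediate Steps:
-6420*((x - 325) + 362) = -6420*((291 - 325) + 362) = -6420*(-34 + 362) = -6420*328 = -2105760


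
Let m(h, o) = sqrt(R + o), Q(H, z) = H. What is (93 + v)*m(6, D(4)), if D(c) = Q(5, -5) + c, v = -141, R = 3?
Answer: -96*sqrt(3) ≈ -166.28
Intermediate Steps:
D(c) = 5 + c
m(h, o) = sqrt(3 + o)
(93 + v)*m(6, D(4)) = (93 - 141)*sqrt(3 + (5 + 4)) = -48*sqrt(3 + 9) = -96*sqrt(3)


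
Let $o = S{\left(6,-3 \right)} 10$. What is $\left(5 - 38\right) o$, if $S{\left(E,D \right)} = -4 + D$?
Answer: $2310$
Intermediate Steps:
$o = -70$ ($o = \left(-4 - 3\right) 10 = \left(-7\right) 10 = -70$)
$\left(5 - 38\right) o = \left(5 - 38\right) \left(-70\right) = \left(-33\right) \left(-70\right) = 2310$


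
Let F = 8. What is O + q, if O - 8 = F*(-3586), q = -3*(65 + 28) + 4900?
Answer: -24059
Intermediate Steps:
q = 4621 (q = -3*93 + 4900 = -279 + 4900 = 4621)
O = -28680 (O = 8 + 8*(-3586) = 8 - 28688 = -28680)
O + q = -28680 + 4621 = -24059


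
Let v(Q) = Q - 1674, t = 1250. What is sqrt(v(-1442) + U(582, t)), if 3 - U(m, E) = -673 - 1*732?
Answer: 2*I*sqrt(427) ≈ 41.328*I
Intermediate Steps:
U(m, E) = 1408 (U(m, E) = 3 - (-673 - 1*732) = 3 - (-673 - 732) = 3 - 1*(-1405) = 3 + 1405 = 1408)
v(Q) = -1674 + Q
sqrt(v(-1442) + U(582, t)) = sqrt((-1674 - 1442) + 1408) = sqrt(-3116 + 1408) = sqrt(-1708) = 2*I*sqrt(427)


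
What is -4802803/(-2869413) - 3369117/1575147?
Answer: -700755793760/1506582426237 ≈ -0.46513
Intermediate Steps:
-4802803/(-2869413) - 3369117/1575147 = -4802803*(-1/2869413) - 3369117*1/1575147 = 4802803/2869413 - 1123039/525049 = -700755793760/1506582426237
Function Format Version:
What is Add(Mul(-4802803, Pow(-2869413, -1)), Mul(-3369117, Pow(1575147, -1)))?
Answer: Rational(-700755793760, 1506582426237) ≈ -0.46513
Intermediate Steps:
Add(Mul(-4802803, Pow(-2869413, -1)), Mul(-3369117, Pow(1575147, -1))) = Add(Mul(-4802803, Rational(-1, 2869413)), Mul(-3369117, Rational(1, 1575147))) = Add(Rational(4802803, 2869413), Rational(-1123039, 525049)) = Rational(-700755793760, 1506582426237)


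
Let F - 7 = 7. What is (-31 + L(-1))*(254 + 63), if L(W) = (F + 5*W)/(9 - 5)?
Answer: -36455/4 ≈ -9113.8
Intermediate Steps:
F = 14 (F = 7 + 7 = 14)
L(W) = 7/2 + 5*W/4 (L(W) = (14 + 5*W)/(9 - 5) = (14 + 5*W)/4 = (14 + 5*W)*(¼) = 7/2 + 5*W/4)
(-31 + L(-1))*(254 + 63) = (-31 + (7/2 + (5/4)*(-1)))*(254 + 63) = (-31 + (7/2 - 5/4))*317 = (-31 + 9/4)*317 = -115/4*317 = -36455/4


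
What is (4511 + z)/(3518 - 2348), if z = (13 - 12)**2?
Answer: 752/195 ≈ 3.8564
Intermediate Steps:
z = 1 (z = 1**2 = 1)
(4511 + z)/(3518 - 2348) = (4511 + 1)/(3518 - 2348) = 4512/1170 = 4512*(1/1170) = 752/195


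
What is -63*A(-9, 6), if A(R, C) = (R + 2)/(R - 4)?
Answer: -441/13 ≈ -33.923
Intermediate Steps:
A(R, C) = (2 + R)/(-4 + R)
-63*A(-9, 6) = -63*(2 - 9)/(-4 - 9) = -63*(-7)/(-13) = -(-63)*(-7)/13 = -63*7/13 = -441/13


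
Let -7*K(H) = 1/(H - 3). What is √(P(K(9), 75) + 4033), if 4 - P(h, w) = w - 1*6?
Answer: 8*√62 ≈ 62.992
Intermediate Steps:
K(H) = -1/(7*(-3 + H)) (K(H) = -1/(7*(H - 3)) = -1/(7*(-3 + H)))
P(h, w) = 10 - w (P(h, w) = 4 - (w - 1*6) = 4 - (w - 6) = 4 - (-6 + w) = 4 + (6 - w) = 10 - w)
√(P(K(9), 75) + 4033) = √((10 - 1*75) + 4033) = √((10 - 75) + 4033) = √(-65 + 4033) = √3968 = 8*√62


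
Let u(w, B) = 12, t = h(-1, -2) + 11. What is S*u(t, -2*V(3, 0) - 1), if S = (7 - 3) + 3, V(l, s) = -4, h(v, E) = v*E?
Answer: 84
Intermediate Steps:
h(v, E) = E*v
t = 13 (t = -2*(-1) + 11 = 2 + 11 = 13)
S = 7 (S = 4 + 3 = 7)
S*u(t, -2*V(3, 0) - 1) = 7*12 = 84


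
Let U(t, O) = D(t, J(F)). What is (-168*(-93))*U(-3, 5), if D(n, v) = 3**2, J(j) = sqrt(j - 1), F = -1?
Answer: 140616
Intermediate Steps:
J(j) = sqrt(-1 + j)
D(n, v) = 9
U(t, O) = 9
(-168*(-93))*U(-3, 5) = -168*(-93)*9 = 15624*9 = 140616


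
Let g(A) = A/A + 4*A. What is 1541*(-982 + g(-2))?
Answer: -1524049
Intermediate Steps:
g(A) = 1 + 4*A
1541*(-982 + g(-2)) = 1541*(-982 + (1 + 4*(-2))) = 1541*(-982 + (1 - 8)) = 1541*(-982 - 7) = 1541*(-989) = -1524049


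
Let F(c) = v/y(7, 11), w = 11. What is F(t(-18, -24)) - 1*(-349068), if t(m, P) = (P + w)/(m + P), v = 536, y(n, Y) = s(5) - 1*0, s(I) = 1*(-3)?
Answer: 1046668/3 ≈ 3.4889e+5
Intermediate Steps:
s(I) = -3
y(n, Y) = -3 (y(n, Y) = -3 - 1*0 = -3 + 0 = -3)
t(m, P) = (11 + P)/(P + m) (t(m, P) = (P + 11)/(m + P) = (11 + P)/(P + m))
F(c) = -536/3 (F(c) = 536/(-3) = 536*(-1/3) = -536/3)
F(t(-18, -24)) - 1*(-349068) = -536/3 - 1*(-349068) = -536/3 + 349068 = 1046668/3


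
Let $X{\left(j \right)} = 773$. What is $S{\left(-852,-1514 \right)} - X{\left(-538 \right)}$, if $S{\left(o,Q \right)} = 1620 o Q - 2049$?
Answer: $2089680538$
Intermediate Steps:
$S{\left(o,Q \right)} = -2049 + 1620 Q o$ ($S{\left(o,Q \right)} = 1620 Q o - 2049 = -2049 + 1620 Q o$)
$S{\left(-852,-1514 \right)} - X{\left(-538 \right)} = \left(-2049 + 1620 \left(-1514\right) \left(-852\right)\right) - 773 = \left(-2049 + 2089683360\right) - 773 = 2089681311 - 773 = 2089680538$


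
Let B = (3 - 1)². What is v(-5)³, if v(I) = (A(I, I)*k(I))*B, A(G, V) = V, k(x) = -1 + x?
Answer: 1728000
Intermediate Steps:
B = 4 (B = 2² = 4)
v(I) = 4*I*(-1 + I) (v(I) = (I*(-1 + I))*4 = 4*I*(-1 + I))
v(-5)³ = (4*(-5)*(-1 - 5))³ = (4*(-5)*(-6))³ = 120³ = 1728000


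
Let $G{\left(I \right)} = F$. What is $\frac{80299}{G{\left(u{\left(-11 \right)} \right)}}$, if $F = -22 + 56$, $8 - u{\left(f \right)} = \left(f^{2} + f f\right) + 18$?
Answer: $\frac{80299}{34} \approx 2361.7$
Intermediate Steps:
$u{\left(f \right)} = -10 - 2 f^{2}$ ($u{\left(f \right)} = 8 - \left(\left(f^{2} + f f\right) + 18\right) = 8 - \left(\left(f^{2} + f^{2}\right) + 18\right) = 8 - \left(2 f^{2} + 18\right) = 8 - \left(18 + 2 f^{2}\right) = -10 - 2 f^{2}$)
$F = 34$
$G{\left(I \right)} = 34$
$\frac{80299}{G{\left(u{\left(-11 \right)} \right)}} = \frac{80299}{34}$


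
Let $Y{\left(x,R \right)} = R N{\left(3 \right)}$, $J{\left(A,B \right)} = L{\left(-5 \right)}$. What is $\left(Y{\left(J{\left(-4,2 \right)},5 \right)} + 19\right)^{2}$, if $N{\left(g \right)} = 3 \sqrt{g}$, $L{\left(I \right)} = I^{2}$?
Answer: $1036 + 570 \sqrt{3} \approx 2023.3$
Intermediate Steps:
$J{\left(A,B \right)} = 25$ ($J{\left(A,B \right)} = \left(-5\right)^{2} = 25$)
$Y{\left(x,R \right)} = 3 R \sqrt{3}$ ($Y{\left(x,R \right)} = R 3 \sqrt{3} = 3 R \sqrt{3}$)
$\left(Y{\left(J{\left(-4,2 \right)},5 \right)} + 19\right)^{2} = \left(3 \cdot 5 \sqrt{3} + 19\right)^{2} = \left(15 \sqrt{3} + 19\right)^{2} = \left(19 + 15 \sqrt{3}\right)^{2}$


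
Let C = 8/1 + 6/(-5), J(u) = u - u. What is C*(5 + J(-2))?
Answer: 34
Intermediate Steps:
J(u) = 0
C = 34/5 (C = 8*1 + 6*(-⅕) = 8 - 6/5 = 34/5 ≈ 6.8000)
C*(5 + J(-2)) = 34*(5 + 0)/5 = (34/5)*5 = 34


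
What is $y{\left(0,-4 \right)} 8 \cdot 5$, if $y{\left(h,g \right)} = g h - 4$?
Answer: $-160$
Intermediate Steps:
$y{\left(h,g \right)} = -4 + g h$
$y{\left(0,-4 \right)} 8 \cdot 5 = \left(-4 - 0\right) 8 \cdot 5 = \left(-4 + 0\right) 8 \cdot 5 = \left(-4\right) 8 \cdot 5 = \left(-32\right) 5 = -160$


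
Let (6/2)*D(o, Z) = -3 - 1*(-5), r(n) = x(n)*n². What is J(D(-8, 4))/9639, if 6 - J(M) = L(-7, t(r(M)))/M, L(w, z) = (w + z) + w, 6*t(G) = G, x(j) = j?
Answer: 727/260253 ≈ 0.0027934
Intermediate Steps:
r(n) = n³ (r(n) = n*n² = n³)
D(o, Z) = ⅔ (D(o, Z) = (-3 - 1*(-5))/3 = (-3 + 5)/3 = (⅓)*2 = ⅔)
t(G) = G/6
L(w, z) = z + 2*w
J(M) = 6 - (-14 + M³/6)/M (J(M) = 6 - (M³/6 + 2*(-7))/M = 6 - (M³/6 - 14)/M = 6 - (-14 + M³/6)/M)
J(D(-8, 4))/9639 = (6 + 14/(⅔) - (⅔)²/6)/9639 = (6 + 14*(3/2) - ⅙*4/9)*(1/9639) = (6 + 21 - 2/27)*(1/9639) = (727/27)*(1/9639) = 727/260253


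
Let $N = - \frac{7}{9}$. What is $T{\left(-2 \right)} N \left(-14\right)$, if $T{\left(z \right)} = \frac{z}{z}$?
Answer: $\frac{98}{9} \approx 10.889$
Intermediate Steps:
$T{\left(z \right)} = 1$
$N = - \frac{7}{9}$ ($N = \left(-7\right) \frac{1}{9} = - \frac{7}{9} \approx -0.77778$)
$T{\left(-2 \right)} N \left(-14\right) = 1 \left(- \frac{7}{9}\right) \left(-14\right) = \left(- \frac{7}{9}\right) \left(-14\right) = \frac{98}{9}$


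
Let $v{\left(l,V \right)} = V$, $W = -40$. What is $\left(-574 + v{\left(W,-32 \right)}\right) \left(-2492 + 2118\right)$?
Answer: $226644$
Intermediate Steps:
$\left(-574 + v{\left(W,-32 \right)}\right) \left(-2492 + 2118\right) = \left(-574 - 32\right) \left(-2492 + 2118\right) = \left(-606\right) \left(-374\right) = 226644$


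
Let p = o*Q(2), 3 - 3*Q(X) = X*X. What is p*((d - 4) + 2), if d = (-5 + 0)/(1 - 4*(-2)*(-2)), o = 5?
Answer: 25/9 ≈ 2.7778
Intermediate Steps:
Q(X) = 1 - X²/3 (Q(X) = 1 - X*X/3 = 1 - X²/3)
d = ⅓ (d = -5/(1 + 8*(-2)) = -5/(1 - 16) = -5/(-15) = -5*(-1/15) = ⅓ ≈ 0.33333)
p = -5/3 (p = 5*(1 - ⅓*2²) = 5*(1 - ⅓*4) = 5*(1 - 4/3) = 5*(-⅓) = -5/3 ≈ -1.6667)
p*((d - 4) + 2) = -5*((⅓ - 4) + 2)/3 = -5*(-11/3 + 2)/3 = -5/3*(-5/3) = 25/9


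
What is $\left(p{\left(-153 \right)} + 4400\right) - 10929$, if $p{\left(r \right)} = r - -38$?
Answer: $-6644$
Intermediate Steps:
$p{\left(r \right)} = 38 + r$ ($p{\left(r \right)} = r + 38 = 38 + r$)
$\left(p{\left(-153 \right)} + 4400\right) - 10929 = \left(\left(38 - 153\right) + 4400\right) - 10929 = \left(-115 + 4400\right) - 10929 = 4285 - 10929 = -6644$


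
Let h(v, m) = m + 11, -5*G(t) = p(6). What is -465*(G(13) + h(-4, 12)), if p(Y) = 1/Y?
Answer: -21359/2 ≈ -10680.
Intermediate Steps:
G(t) = -1/30 (G(t) = -⅕/6 = -⅕*⅙ = -1/30)
h(v, m) = 11 + m
-465*(G(13) + h(-4, 12)) = -465*(-1/30 + (11 + 12)) = -465*(-1/30 + 23) = -465*689/30 = -21359/2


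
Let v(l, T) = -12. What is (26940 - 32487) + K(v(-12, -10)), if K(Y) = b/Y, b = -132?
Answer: -5536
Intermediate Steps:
K(Y) = -132/Y
(26940 - 32487) + K(v(-12, -10)) = (26940 - 32487) - 132/(-12) = -5547 - 132*(-1/12) = -5547 + 11 = -5536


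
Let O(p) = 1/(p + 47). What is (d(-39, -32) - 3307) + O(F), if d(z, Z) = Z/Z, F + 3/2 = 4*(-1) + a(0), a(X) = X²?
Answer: -274396/83 ≈ -3306.0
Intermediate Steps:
F = -11/2 (F = -3/2 + (4*(-1) + 0²) = -3/2 + (-4 + 0) = -3/2 - 4 = -11/2 ≈ -5.5000)
O(p) = 1/(47 + p)
d(z, Z) = 1
(d(-39, -32) - 3307) + O(F) = (1 - 3307) + 1/(47 - 11/2) = -3306 + 1/(83/2) = -3306 + 2/83 = -274396/83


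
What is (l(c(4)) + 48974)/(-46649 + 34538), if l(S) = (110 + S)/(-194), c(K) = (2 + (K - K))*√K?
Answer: -4750421/1174767 ≈ -4.0437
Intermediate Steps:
c(K) = 2*√K (c(K) = (2 + 0)*√K = 2*√K)
l(S) = -55/97 - S/194 (l(S) = (110 + S)*(-1/194) = -55/97 - S/194)
(l(c(4)) + 48974)/(-46649 + 34538) = ((-55/97 - √4/97) + 48974)/(-46649 + 34538) = ((-55/97 - 2/97) + 48974)/(-12111) = ((-55/97 - 1/194*4) + 48974)*(-1/12111) = ((-55/97 - 2/97) + 48974)*(-1/12111) = (-57/97 + 48974)*(-1/12111) = (4750421/97)*(-1/12111) = -4750421/1174767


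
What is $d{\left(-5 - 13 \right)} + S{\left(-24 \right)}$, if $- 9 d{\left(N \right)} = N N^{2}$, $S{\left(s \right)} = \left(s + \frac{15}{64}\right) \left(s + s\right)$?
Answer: $\frac{7155}{4} \approx 1788.8$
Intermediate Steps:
$S{\left(s \right)} = 2 s \left(\frac{15}{64} + s\right)$ ($S{\left(s \right)} = \left(s + 15 \cdot \frac{1}{64}\right) 2 s = \left(s + \frac{15}{64}\right) 2 s = \left(\frac{15}{64} + s\right) 2 s = 2 s \left(\frac{15}{64} + s\right)$)
$d{\left(N \right)} = - \frac{N^{3}}{9}$ ($d{\left(N \right)} = - \frac{N N^{2}}{9} = - \frac{N^{3}}{9}$)
$d{\left(-5 - 13 \right)} + S{\left(-24 \right)} = - \frac{\left(-5 - 13\right)^{3}}{9} + \frac{1}{32} \left(-24\right) \left(15 + 64 \left(-24\right)\right) = - \frac{\left(-5 - 13\right)^{3}}{9} + \frac{1}{32} \left(-24\right) \left(15 - 1536\right) = - \frac{\left(-18\right)^{3}}{9} + \frac{1}{32} \left(-24\right) \left(-1521\right) = \left(- \frac{1}{9}\right) \left(-5832\right) + \frac{4563}{4} = 648 + \frac{4563}{4} = \frac{7155}{4}$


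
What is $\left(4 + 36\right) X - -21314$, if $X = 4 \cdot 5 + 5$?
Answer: $22314$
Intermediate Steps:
$X = 25$ ($X = 20 + 5 = 25$)
$\left(4 + 36\right) X - -21314 = \left(4 + 36\right) 25 - -21314 = 40 \cdot 25 + 21314 = 1000 + 21314 = 22314$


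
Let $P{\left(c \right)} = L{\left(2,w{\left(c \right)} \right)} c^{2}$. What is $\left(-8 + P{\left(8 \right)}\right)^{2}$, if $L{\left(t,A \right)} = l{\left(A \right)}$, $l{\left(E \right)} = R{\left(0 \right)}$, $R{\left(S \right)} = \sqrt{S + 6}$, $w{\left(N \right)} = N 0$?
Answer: $24640 - 1024 \sqrt{6} \approx 22132.0$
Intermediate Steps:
$w{\left(N \right)} = 0$
$R{\left(S \right)} = \sqrt{6 + S}$
$l{\left(E \right)} = \sqrt{6}$ ($l{\left(E \right)} = \sqrt{6 + 0} = \sqrt{6}$)
$L{\left(t,A \right)} = \sqrt{6}$
$P{\left(c \right)} = \sqrt{6} c^{2}$
$\left(-8 + P{\left(8 \right)}\right)^{2} = \left(-8 + \sqrt{6} \cdot 8^{2}\right)^{2} = \left(-8 + \sqrt{6} \cdot 64\right)^{2} = \left(-8 + 64 \sqrt{6}\right)^{2}$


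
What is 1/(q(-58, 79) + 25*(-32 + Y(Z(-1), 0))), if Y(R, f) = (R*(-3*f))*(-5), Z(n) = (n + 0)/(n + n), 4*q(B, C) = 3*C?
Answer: -4/2963 ≈ -0.0013500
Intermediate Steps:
q(B, C) = 3*C/4 (q(B, C) = (3*C)/4 = 3*C/4)
Z(n) = 1/2 (Z(n) = n/((2*n)) = n*(1/(2*n)) = 1/2)
Y(R, f) = 15*R*f (Y(R, f) = -3*R*f*(-5) = 15*R*f)
1/(q(-58, 79) + 25*(-32 + Y(Z(-1), 0))) = 1/((3/4)*79 + 25*(-32 + 15*(1/2)*0)) = 1/(237/4 + 25*(-32 + 0)) = 1/(237/4 + 25*(-32)) = 1/(237/4 - 800) = 1/(-2963/4) = -4/2963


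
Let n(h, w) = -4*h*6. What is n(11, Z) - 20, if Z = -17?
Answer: -284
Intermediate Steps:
n(h, w) = -24*h
n(11, Z) - 20 = -24*11 - 20 = -264 - 20 = -284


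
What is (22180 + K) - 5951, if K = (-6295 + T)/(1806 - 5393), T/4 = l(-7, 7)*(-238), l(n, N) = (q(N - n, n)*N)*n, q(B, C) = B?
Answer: 57566646/3587 ≈ 16049.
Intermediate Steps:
l(n, N) = N*n*(N - n) (l(n, N) = ((N - n)*N)*n = (N*(N - n))*n = N*n*(N - n))
T = 653072 (T = 4*((7*(-7)*(7 - 1*(-7)))*(-238)) = 4*((7*(-7)*(7 + 7))*(-238)) = 4*((7*(-7)*14)*(-238)) = 4*(-686*(-238)) = 4*163268 = 653072)
K = -646777/3587 (K = (-6295 + 653072)/(1806 - 5393) = 646777/(-3587) = 646777*(-1/3587) = -646777/3587 ≈ -180.31)
(22180 + K) - 5951 = (22180 - 646777/3587) - 5951 = 78912883/3587 - 5951 = 57566646/3587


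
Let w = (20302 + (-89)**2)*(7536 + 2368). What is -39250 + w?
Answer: 279481342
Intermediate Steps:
w = 279520592 (w = (20302 + 7921)*9904 = 28223*9904 = 279520592)
-39250 + w = -39250 + 279520592 = 279481342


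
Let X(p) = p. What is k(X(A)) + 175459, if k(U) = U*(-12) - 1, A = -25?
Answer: 175758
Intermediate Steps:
k(U) = -1 - 12*U (k(U) = -12*U - 1 = -1 - 12*U)
k(X(A)) + 175459 = (-1 - 12*(-25)) + 175459 = (-1 + 300) + 175459 = 299 + 175459 = 175758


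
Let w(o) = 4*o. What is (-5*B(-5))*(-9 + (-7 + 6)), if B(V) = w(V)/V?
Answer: 200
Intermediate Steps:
B(V) = 4 (B(V) = (4*V)/V = 4)
(-5*B(-5))*(-9 + (-7 + 6)) = (-5*4)*(-9 + (-7 + 6)) = -20*(-9 - 1) = -20*(-10) = 200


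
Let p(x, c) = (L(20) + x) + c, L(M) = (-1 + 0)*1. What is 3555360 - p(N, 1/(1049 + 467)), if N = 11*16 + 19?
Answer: 5389631655/1516 ≈ 3.5552e+6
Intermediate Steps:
N = 195 (N = 176 + 19 = 195)
L(M) = -1 (L(M) = -1*1 = -1)
p(x, c) = -1 + c + x (p(x, c) = (-1 + x) + c = -1 + c + x)
3555360 - p(N, 1/(1049 + 467)) = 3555360 - (-1 + 1/(1049 + 467) + 195) = 3555360 - (-1 + 1/1516 + 195) = 3555360 - 1*294105/1516 = 3555360 - 294105/1516 = 5389631655/1516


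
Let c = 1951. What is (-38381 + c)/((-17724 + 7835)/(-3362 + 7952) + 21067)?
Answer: -167213700/96687641 ≈ -1.7294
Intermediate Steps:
(-38381 + c)/((-17724 + 7835)/(-3362 + 7952) + 21067) = (-38381 + 1951)/((-17724 + 7835)/(-3362 + 7952) + 21067) = -36430/(-9889/4590 + 21067) = -36430/96687641/4590 = -36430*4590/96687641 = -167213700/96687641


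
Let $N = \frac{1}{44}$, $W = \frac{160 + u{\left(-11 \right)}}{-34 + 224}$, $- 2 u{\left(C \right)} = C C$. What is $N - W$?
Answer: $- \frac{1047}{2090} \approx -0.50096$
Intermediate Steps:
$u{\left(C \right)} = - \frac{C^{2}}{2}$ ($u{\left(C \right)} = - \frac{C C}{2} = - \frac{C^{2}}{2}$)
$W = \frac{199}{380}$ ($W = \frac{160 - \frac{\left(-11\right)^{2}}{2}}{-34 + 224} = \frac{160 - \frac{121}{2}}{190} = \left(160 - \frac{121}{2}\right) \frac{1}{190} = \frac{199}{2} \cdot \frac{1}{190} = \frac{199}{380} \approx 0.52368$)
$N = \frac{1}{44} \approx 0.022727$
$N - W = \frac{1}{44} - \frac{199}{380} = - \frac{1047}{2090}$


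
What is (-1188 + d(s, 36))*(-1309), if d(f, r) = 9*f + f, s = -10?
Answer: 1685992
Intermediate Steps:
d(f, r) = 10*f
(-1188 + d(s, 36))*(-1309) = (-1188 + 10*(-10))*(-1309) = (-1188 - 100)*(-1309) = -1288*(-1309) = 1685992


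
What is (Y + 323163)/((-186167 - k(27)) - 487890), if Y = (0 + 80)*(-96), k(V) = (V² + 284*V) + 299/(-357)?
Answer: -112627431/243635779 ≈ -0.46228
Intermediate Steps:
k(V) = -299/357 + V² + 284*V (k(V) = (V² + 284*V) + 299*(-1/357) = (V² + 284*V) - 299/357 = -299/357 + V² + 284*V)
Y = -7680 (Y = 80*(-96) = -7680)
(Y + 323163)/((-186167 - k(27)) - 487890) = (-7680 + 323163)/((-186167 - (-299/357 + 27² + 284*27)) - 487890) = 315483/((-186167 - (-299/357 + 729 + 7668)) - 487890) = 315483/((-186167 - 1*2997430/357) - 487890) = 315483/((-186167 - 2997430/357) - 487890) = 315483/(-69459049/357 - 487890) = 315483/(-243635779/357) = 315483*(-357/243635779) = -112627431/243635779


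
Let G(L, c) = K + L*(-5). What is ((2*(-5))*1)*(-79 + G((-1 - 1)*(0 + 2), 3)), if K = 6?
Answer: 530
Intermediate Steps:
G(L, c) = 6 - 5*L (G(L, c) = 6 + L*(-5) = 6 - 5*L)
((2*(-5))*1)*(-79 + G((-1 - 1)*(0 + 2), 3)) = ((2*(-5))*1)*(-79 + (6 - 5*(-1 - 1)*(0 + 2))) = (-10*1)*(-79 + (6 - (-10)*2)) = -10*(-79 + (6 - 5*(-4))) = -10*(-79 + (6 + 20)) = -10*(-79 + 26) = -10*(-53) = 530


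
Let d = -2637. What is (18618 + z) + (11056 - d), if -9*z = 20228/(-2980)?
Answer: 216650312/6705 ≈ 32312.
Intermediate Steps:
z = 5057/6705 (z = -20228/(9*(-2980)) = -20228*(-1)/(9*2980) = -1/9*(-5057/745) = 5057/6705 ≈ 0.75421)
(18618 + z) + (11056 - d) = (18618 + 5057/6705) + (11056 - 1*(-2637)) = 124838747/6705 + (11056 + 2637) = 124838747/6705 + 13693 = 216650312/6705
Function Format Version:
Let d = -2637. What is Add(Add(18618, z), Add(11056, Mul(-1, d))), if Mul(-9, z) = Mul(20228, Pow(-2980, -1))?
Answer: Rational(216650312, 6705) ≈ 32312.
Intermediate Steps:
z = Rational(5057, 6705) (z = Mul(Rational(-1, 9), Mul(20228, Pow(-2980, -1))) = Mul(Rational(-1, 9), Mul(20228, Rational(-1, 2980))) = Mul(Rational(-1, 9), Rational(-5057, 745)) = Rational(5057, 6705) ≈ 0.75421)
Add(Add(18618, z), Add(11056, Mul(-1, d))) = Add(Add(18618, Rational(5057, 6705)), Add(11056, Mul(-1, -2637))) = Add(Rational(124838747, 6705), Add(11056, 2637)) = Add(Rational(124838747, 6705), 13693) = Rational(216650312, 6705)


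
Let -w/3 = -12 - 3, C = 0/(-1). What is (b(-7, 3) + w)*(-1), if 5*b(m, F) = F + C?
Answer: -228/5 ≈ -45.600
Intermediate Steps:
C = 0 (C = 0*(-1) = 0)
b(m, F) = F/5 (b(m, F) = (F + 0)/5 = F/5)
w = 45 (w = -3*(-12 - 3) = -3*(-15) = 45)
(b(-7, 3) + w)*(-1) = ((1/5)*3 + 45)*(-1) = (3/5 + 45)*(-1) = (228/5)*(-1) = -228/5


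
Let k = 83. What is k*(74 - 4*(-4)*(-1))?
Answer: 4814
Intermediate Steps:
k*(74 - 4*(-4)*(-1)) = 83*(74 - 4*(-4)*(-1)) = 83*(74 + 16*(-1)) = 83*(74 - 16) = 83*58 = 4814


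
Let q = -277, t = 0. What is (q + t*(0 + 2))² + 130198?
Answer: 206927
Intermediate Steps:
(q + t*(0 + 2))² + 130198 = (-277 + 0*(0 + 2))² + 130198 = (-277 + 0*2)² + 130198 = (-277 + 0)² + 130198 = (-277)² + 130198 = 76729 + 130198 = 206927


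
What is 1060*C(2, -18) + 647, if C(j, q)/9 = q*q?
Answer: 3091607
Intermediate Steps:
C(j, q) = 9*q² (C(j, q) = 9*(q*q) = 9*q²)
1060*C(2, -18) + 647 = 1060*(9*(-18)²) + 647 = 1060*(9*324) + 647 = 1060*2916 + 647 = 3090960 + 647 = 3091607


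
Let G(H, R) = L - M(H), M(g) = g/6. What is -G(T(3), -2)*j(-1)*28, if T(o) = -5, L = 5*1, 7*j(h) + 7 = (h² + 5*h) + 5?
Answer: 140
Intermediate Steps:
j(h) = -2/7 + h²/7 + 5*h/7 (j(h) = -1 + ((h² + 5*h) + 5)/7 = -1 + (5 + h² + 5*h)/7 = -1 + (5/7 + h²/7 + 5*h/7) = -2/7 + h²/7 + 5*h/7)
M(g) = g/6 (M(g) = g*(⅙) = g/6)
L = 5
G(H, R) = 5 - H/6
-G(T(3), -2)*j(-1)*28 = -(5 - ⅙*(-5))*(-2/7 + (⅐)*(-1)² + (5/7)*(-1))*28 = -(5 + ⅚)*(-2/7 + (⅐)*1 - 5/7)*28 = -35*(-2/7 + ⅐ - 5/7)/6*28 = -(35/6)*(-6/7)*28 = -(-5)*28 = -1*(-140) = 140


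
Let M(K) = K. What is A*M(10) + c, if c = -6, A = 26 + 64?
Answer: 894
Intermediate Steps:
A = 90
A*M(10) + c = 90*10 - 6 = 900 - 6 = 894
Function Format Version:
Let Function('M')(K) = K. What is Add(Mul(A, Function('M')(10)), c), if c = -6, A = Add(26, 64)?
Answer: 894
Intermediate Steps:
A = 90
Add(Mul(A, Function('M')(10)), c) = Add(Mul(90, 10), -6) = Add(900, -6) = 894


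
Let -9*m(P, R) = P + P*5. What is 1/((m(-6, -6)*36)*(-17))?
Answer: -1/2448 ≈ -0.00040850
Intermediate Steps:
m(P, R) = -2*P/3 (m(P, R) = -(P + P*5)/9 = -(P + 5*P)/9 = -2*P/3)
1/((m(-6, -6)*36)*(-17)) = 1/((-⅔*(-6)*36)*(-17)) = 1/((4*36)*(-17)) = 1/(144*(-17)) = 1/(-2448) = -1/2448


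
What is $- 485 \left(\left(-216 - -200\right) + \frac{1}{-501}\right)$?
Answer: $\frac{3888245}{501} \approx 7761.0$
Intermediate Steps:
$- 485 \left(\left(-216 - -200\right) + \frac{1}{-501}\right) = - 485 \left(\left(-216 + 200\right) - \frac{1}{501}\right) = - 485 \left(-16 - \frac{1}{501}\right) = \left(-485\right) \left(- \frac{8017}{501}\right) = \frac{3888245}{501}$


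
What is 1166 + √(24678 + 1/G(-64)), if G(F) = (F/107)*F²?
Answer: 1166 + 5*√258767581/512 ≈ 1323.1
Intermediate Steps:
G(F) = F³/107 (G(F) = (F*(1/107))*F² = (F/107)*F² = F³/107)
1166 + √(24678 + 1/G(-64)) = 1166 + √(24678 + 1/((1/107)*(-64)³)) = 1166 + √(24678 + 1/((1/107)*(-262144))) = 1166 + √(24678 + 1/(-262144/107)) = 1166 + √(24678 - 107/262144) = 1166 + √(6469189525/262144) = 1166 + 5*√258767581/512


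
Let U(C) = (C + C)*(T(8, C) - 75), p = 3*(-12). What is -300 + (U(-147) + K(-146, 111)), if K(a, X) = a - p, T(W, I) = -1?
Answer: 21934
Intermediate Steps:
p = -36
K(a, X) = 36 + a (K(a, X) = a - 1*(-36) = a + 36 = 36 + a)
U(C) = -152*C (U(C) = (C + C)*(-1 - 75) = (2*C)*(-76) = -152*C)
-300 + (U(-147) + K(-146, 111)) = -300 + (-152*(-147) + (36 - 146)) = -300 + (22344 - 110) = -300 + 22234 = 21934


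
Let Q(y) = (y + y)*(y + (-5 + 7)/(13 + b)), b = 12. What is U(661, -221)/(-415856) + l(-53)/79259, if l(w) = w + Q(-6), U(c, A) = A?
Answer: 625457031/824008267600 ≈ 0.00075904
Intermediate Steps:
Q(y) = 2*y*(2/25 + y) (Q(y) = (y + y)*(y + (-5 + 7)/(13 + 12)) = (2*y)*(y + 2/25) = (2*y)*(2/25 + y) = 2*y*(2/25 + y))
l(w) = 1776/25 + w (l(w) = w + (2/25)*(-6)*(2 + 25*(-6)) = w + (2/25)*(-6)*(2 - 150) = w + (2/25)*(-6)*(-148) = w + 1776/25 = 1776/25 + w)
U(661, -221)/(-415856) + l(-53)/79259 = -221/(-415856) + (1776/25 - 53)/79259 = -221*(-1/415856) + (451/25)*(1/79259) = 221/415856 + 451/1981475 = 625457031/824008267600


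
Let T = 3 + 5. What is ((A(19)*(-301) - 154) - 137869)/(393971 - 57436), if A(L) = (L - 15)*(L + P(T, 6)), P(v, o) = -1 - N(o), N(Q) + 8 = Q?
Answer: -162103/336535 ≈ -0.48168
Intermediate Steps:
T = 8
N(Q) = -8 + Q
P(v, o) = 7 - o (P(v, o) = -1 - (-8 + o) = -1 + (8 - o) = 7 - o)
A(L) = (1 + L)*(-15 + L) (A(L) = (L - 15)*(L + (7 - 1*6)) = (-15 + L)*(L + (7 - 6)) = (-15 + L)*(L + 1) = (-15 + L)*(1 + L) = (1 + L)*(-15 + L))
((A(19)*(-301) - 154) - 137869)/(393971 - 57436) = (((-15 + 19² - 14*19)*(-301) - 154) - 137869)/(393971 - 57436) = (((-15 + 361 - 266)*(-301) - 154) - 137869)/336535 = ((80*(-301) - 154) - 137869)*(1/336535) = ((-24080 - 154) - 137869)*(1/336535) = (-24234 - 137869)*(1/336535) = -162103*1/336535 = -162103/336535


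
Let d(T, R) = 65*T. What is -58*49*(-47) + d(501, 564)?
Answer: 166139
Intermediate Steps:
-58*49*(-47) + d(501, 564) = -58*49*(-47) + 65*501 = -2842*(-47) + 32565 = 133574 + 32565 = 166139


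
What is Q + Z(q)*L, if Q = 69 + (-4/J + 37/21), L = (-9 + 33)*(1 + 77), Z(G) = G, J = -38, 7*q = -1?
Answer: -11204/57 ≈ -196.56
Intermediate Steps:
q = -⅐ (q = (⅐)*(-1) = -⅐ ≈ -0.14286)
L = 1872 (L = 24*78 = 1872)
Q = 28276/399 (Q = 69 + (-4/(-38) + 37/21) = 69 + (-4*(-1/38) + 37*(1/21)) = 69 + (2/19 + 37/21) = 69 + 745/399 = 28276/399 ≈ 70.867)
Q + Z(q)*L = 28276/399 - ⅐*1872 = 28276/399 - 1872/7 = -11204/57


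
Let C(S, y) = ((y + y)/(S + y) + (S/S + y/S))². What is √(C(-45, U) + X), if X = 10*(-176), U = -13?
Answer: I*√2992184711/1305 ≈ 41.916*I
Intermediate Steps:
C(S, y) = (1 + y/S + 2*y/(S + y))² (C(S, y) = ((2*y)/(S + y) + (1 + y/S))² = (2*y/(S + y) + (1 + y/S))² = (1 + y/S + 2*y/(S + y))²)
X = -1760
√(C(-45, U) + X) = √(((-45 - 13)² + 2*(-45)*(-13))²/((-45)²*(-45 - 13)²) - 1760) = √((1/2025)*((-58)² + 1170)²/(-58)² - 1760) = √((1/2025)*(1/3364)*(3364 + 1170)² - 1760) = √((1/2025)*(1/3364)*4534² - 1760) = √((1/2025)*(1/3364)*20557156 - 1760) = √(5139289/1703025 - 1760) = √(-2992184711/1703025) = I*√2992184711/1305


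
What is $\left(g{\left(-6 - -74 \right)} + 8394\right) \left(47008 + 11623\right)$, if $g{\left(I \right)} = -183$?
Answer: $481419141$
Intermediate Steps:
$\left(g{\left(-6 - -74 \right)} + 8394\right) \left(47008 + 11623\right) = \left(-183 + 8394\right) \left(47008 + 11623\right) = 8211 \cdot 58631 = 481419141$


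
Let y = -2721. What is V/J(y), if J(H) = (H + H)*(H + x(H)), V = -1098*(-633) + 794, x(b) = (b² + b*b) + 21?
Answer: -173957/20142178011 ≈ -8.6365e-6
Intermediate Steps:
x(b) = 21 + 2*b² (x(b) = (b² + b²) + 21 = 2*b² + 21 = 21 + 2*b²)
V = 695828 (V = 695034 + 794 = 695828)
J(H) = 2*H*(21 + H + 2*H²) (J(H) = (H + H)*(H + (21 + 2*H²)) = (2*H)*(21 + H + 2*H²) = 2*H*(21 + H + 2*H²))
V/J(y) = 695828/((2*(-2721)*(21 - 2721 + 2*(-2721)²))) = 695828/((2*(-2721)*(21 - 2721 + 2*7403841))) = 695828/((2*(-2721)*(21 - 2721 + 14807682))) = 695828/((2*(-2721)*14804982)) = 695828/(-80568712044) = 695828*(-1/80568712044) = -173957/20142178011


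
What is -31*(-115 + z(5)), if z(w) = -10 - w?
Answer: 4030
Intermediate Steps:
-31*(-115 + z(5)) = -31*(-115 + (-10 - 1*5)) = -31*(-115 + (-10 - 5)) = -31*(-115 - 15) = -31*(-130) = 4030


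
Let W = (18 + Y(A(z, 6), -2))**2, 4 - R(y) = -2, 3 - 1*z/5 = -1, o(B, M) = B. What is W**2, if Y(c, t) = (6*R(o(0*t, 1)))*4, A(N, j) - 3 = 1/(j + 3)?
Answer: 688747536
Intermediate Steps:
z = 20 (z = 15 - 5*(-1) = 15 + 5 = 20)
R(y) = 6 (R(y) = 4 - 1*(-2) = 4 + 2 = 6)
A(N, j) = 3 + 1/(3 + j) (A(N, j) = 3 + 1/(j + 3) = 3 + 1/(3 + j))
Y(c, t) = 144 (Y(c, t) = (6*6)*4 = 36*4 = 144)
W = 26244 (W = (18 + 144)**2 = 162**2 = 26244)
W**2 = 26244**2 = 688747536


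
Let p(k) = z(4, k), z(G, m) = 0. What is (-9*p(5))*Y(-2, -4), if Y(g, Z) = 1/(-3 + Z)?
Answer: 0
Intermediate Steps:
p(k) = 0
(-9*p(5))*Y(-2, -4) = (-9*0)/(-3 - 4) = 0/(-7) = 0*(-1/7) = 0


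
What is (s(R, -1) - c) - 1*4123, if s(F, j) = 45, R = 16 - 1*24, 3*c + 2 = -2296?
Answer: -3312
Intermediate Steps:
c = -766 (c = -⅔ + (⅓)*(-2296) = -⅔ - 2296/3 = -766)
R = -8 (R = 16 - 24 = -8)
(s(R, -1) - c) - 1*4123 = (45 - 1*(-766)) - 1*4123 = (45 + 766) - 4123 = 811 - 4123 = -3312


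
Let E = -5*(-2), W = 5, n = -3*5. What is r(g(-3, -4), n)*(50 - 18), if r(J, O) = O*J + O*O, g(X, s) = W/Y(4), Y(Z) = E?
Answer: 6960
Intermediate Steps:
n = -15
E = 10
Y(Z) = 10
g(X, s) = ½ (g(X, s) = 5/10 = 5*(⅒) = ½)
r(J, O) = O² + J*O (r(J, O) = J*O + O² = O² + J*O)
r(g(-3, -4), n)*(50 - 18) = (-15*(½ - 15))*(50 - 18) = -15*(-29/2)*32 = (435/2)*32 = 6960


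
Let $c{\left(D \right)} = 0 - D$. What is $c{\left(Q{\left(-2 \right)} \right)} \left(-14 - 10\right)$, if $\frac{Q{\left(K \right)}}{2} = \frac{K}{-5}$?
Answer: $\frac{96}{5} \approx 19.2$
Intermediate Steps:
$Q{\left(K \right)} = - \frac{2 K}{5}$ ($Q{\left(K \right)} = 2 \frac{K}{-5} = 2 K \left(- \frac{1}{5}\right) = 2 \left(- \frac{K}{5}\right) = - \frac{2 K}{5}$)
$c{\left(D \right)} = - D$
$c{\left(Q{\left(-2 \right)} \right)} \left(-14 - 10\right) = - \frac{\left(-2\right) \left(-2\right)}{5} \left(-14 - 10\right) = \left(-1\right) \frac{4}{5} \left(-24\right) = \left(- \frac{4}{5}\right) \left(-24\right) = \frac{96}{5}$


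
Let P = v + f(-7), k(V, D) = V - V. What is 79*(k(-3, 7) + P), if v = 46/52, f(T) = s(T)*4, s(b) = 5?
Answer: 42897/26 ≈ 1649.9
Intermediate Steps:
f(T) = 20 (f(T) = 5*4 = 20)
v = 23/26 (v = 46*(1/52) = 23/26 ≈ 0.88461)
k(V, D) = 0
P = 543/26 (P = 23/26 + 20 = 543/26 ≈ 20.885)
79*(k(-3, 7) + P) = 79*(0 + 543/26) = 79*(543/26) = 42897/26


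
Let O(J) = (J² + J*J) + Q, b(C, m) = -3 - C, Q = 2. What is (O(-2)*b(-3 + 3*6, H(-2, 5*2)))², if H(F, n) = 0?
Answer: 32400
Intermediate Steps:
O(J) = 2 + 2*J² (O(J) = (J² + J*J) + 2 = (J² + J²) + 2 = 2*J² + 2 = 2 + 2*J²)
(O(-2)*b(-3 + 3*6, H(-2, 5*2)))² = ((2 + 2*(-2)²)*(-3 - (-3 + 3*6)))² = ((2 + 2*4)*(-3 - (-3 + 18)))² = ((2 + 8)*(-3 - 1*15))² = (10*(-3 - 15))² = (10*(-18))² = (-180)² = 32400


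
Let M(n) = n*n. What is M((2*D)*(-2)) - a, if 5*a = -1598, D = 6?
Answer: 4478/5 ≈ 895.60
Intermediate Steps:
a = -1598/5 (a = (⅕)*(-1598) = -1598/5 ≈ -319.60)
M(n) = n²
M((2*D)*(-2)) - a = ((2*6)*(-2))² - 1*(-1598/5) = (12*(-2))² + 1598/5 = (-24)² + 1598/5 = 576 + 1598/5 = 4478/5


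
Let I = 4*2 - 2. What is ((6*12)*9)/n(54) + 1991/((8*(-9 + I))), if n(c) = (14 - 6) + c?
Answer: -53945/744 ≈ -72.507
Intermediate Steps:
n(c) = 8 + c
I = 6 (I = 8 - 2 = 6)
((6*12)*9)/n(54) + 1991/((8*(-9 + I))) = ((6*12)*9)/(8 + 54) + 1991/((8*(-9 + 6))) = (72*9)/62 + 1991/((8*(-3))) = 648*(1/62) + 1991/(-24) = 324/31 + 1991*(-1/24) = 324/31 - 1991/24 = -53945/744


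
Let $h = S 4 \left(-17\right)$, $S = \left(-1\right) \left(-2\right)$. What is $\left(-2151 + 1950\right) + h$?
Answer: $-337$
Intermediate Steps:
$S = 2$
$h = -136$ ($h = 2 \cdot 4 \left(-17\right) = 8 \left(-17\right) = -136$)
$\left(-2151 + 1950\right) + h = \left(-2151 + 1950\right) - 136 = -201 - 136 = -337$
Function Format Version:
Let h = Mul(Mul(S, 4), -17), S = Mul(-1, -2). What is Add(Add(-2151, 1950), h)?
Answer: -337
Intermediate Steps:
S = 2
h = -136 (h = Mul(Mul(2, 4), -17) = Mul(8, -17) = -136)
Add(Add(-2151, 1950), h) = Add(Add(-2151, 1950), -136) = Add(-201, -136) = -337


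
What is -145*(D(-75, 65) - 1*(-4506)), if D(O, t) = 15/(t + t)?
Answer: -16988055/26 ≈ -6.5339e+5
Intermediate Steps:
D(O, t) = 15/(2*t) (D(O, t) = 15/((2*t)) = 15*(1/(2*t)) = 15/(2*t))
-145*(D(-75, 65) - 1*(-4506)) = -145*((15/2)/65 - 1*(-4506)) = -145*((15/2)*(1/65) + 4506) = -145*(3/26 + 4506) = -145*117159/26 = -16988055/26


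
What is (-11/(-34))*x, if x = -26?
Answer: -143/17 ≈ -8.4118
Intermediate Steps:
(-11/(-34))*x = (-11/(-34))*(-26) = -1/34*(-11)*(-26) = (11/34)*(-26) = -143/17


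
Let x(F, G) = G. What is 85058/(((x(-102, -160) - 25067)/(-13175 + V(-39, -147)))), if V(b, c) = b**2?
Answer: 991265932/25227 ≈ 39294.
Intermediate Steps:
85058/(((x(-102, -160) - 25067)/(-13175 + V(-39, -147)))) = 85058/(((-160 - 25067)/(-13175 + (-39)**2))) = 85058/((-25227/(-13175 + 1521))) = 85058/((-25227/(-11654))) = 85058/((-25227*(-1/11654))) = 85058/(25227/11654) = 85058*(11654/25227) = 991265932/25227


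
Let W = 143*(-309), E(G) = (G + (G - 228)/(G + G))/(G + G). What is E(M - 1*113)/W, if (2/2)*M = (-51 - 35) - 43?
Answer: -19443/1725178312 ≈ -1.1270e-5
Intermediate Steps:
M = -129 (M = (-51 - 35) - 43 = -86 - 43 = -129)
E(G) = (G + (-228 + G)/(2*G))/(2*G) (E(G) = (G + (-228 + G)/((2*G)))/((2*G)) = (G + (-228 + G)*(1/(2*G)))*(1/(2*G)) = (G + (-228 + G)/(2*G))*(1/(2*G)) = (G + (-228 + G)/(2*G))/(2*G))
W = -44187
E(M - 1*113)/W = ((-228 + (-129 - 1*113) + 2*(-129 - 1*113)²)/(4*(-129 - 1*113)²))/(-44187) = ((-228 + (-129 - 113) + 2*(-129 - 113)²)/(4*(-129 - 113)²))*(-1/44187) = ((¼)*(-228 - 242 + 2*(-242)²)/(-242)²)*(-1/44187) = ((¼)*(1/58564)*(-228 - 242 + 2*58564))*(-1/44187) = ((¼)*(1/58564)*(-228 - 242 + 117128))*(-1/44187) = ((¼)*(1/58564)*116658)*(-1/44187) = (58329/117128)*(-1/44187) = -19443/1725178312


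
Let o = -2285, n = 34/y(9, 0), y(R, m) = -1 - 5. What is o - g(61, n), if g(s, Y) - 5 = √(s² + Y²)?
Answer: -2290 - √33778/3 ≈ -2351.3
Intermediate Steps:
y(R, m) = -6
n = -17/3 (n = 34/(-6) = 34*(-⅙) = -17/3 ≈ -5.6667)
g(s, Y) = 5 + √(Y² + s²) (g(s, Y) = 5 + √(s² + Y²) = 5 + √(Y² + s²))
o - g(61, n) = -2285 - (5 + √((-17/3)² + 61²)) = -2285 - (5 + √(289/9 + 3721)) = -2285 - (5 + √(33778/9)) = -2285 - (5 + √33778/3) = -2285 + (-5 - √33778/3) = -2290 - √33778/3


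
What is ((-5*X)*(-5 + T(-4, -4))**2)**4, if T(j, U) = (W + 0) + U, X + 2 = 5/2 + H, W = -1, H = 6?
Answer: 111566406250000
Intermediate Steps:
X = 13/2 (X = -2 + (5/2 + 6) = -2 + 17/2 = 13/2 ≈ 6.5000)
T(j, U) = -1 + U (T(j, U) = (-1 + 0) + U = -1 + U)
((-5*X)*(-5 + T(-4, -4))**2)**4 = ((-5*13/2)*(-5 + (-1 - 4))**2)**4 = (-65*(-5 - 5)**2/2)**4 = (-65/2*(-10)**2)**4 = (-65/2*100)**4 = (-3250)**4 = 111566406250000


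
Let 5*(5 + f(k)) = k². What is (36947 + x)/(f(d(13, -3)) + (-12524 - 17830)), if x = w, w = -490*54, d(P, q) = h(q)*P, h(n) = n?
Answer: -52435/150274 ≈ -0.34893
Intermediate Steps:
d(P, q) = P*q (d(P, q) = q*P = P*q)
w = -26460
f(k) = -5 + k²/5
x = -26460
(36947 + x)/(f(d(13, -3)) + (-12524 - 17830)) = (36947 - 26460)/((-5 + (13*(-3))²/5) + (-12524 - 17830)) = 10487/((-5 + (⅕)*(-39)²) - 30354) = 10487/((-5 + (⅕)*1521) - 30354) = 10487/((-5 + 1521/5) - 30354) = 10487/(1496/5 - 30354) = 10487/(-150274/5) = 10487*(-5/150274) = -52435/150274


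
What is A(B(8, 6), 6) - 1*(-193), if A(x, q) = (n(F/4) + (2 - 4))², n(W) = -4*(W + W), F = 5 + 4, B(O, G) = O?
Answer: 593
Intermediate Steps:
F = 9
n(W) = -8*W
A(x, q) = 400 (A(x, q) = (-72/4 + (2 - 4))² = (-72/4 - 2)² = (-8*9/4 - 2)² = (-18 - 2)² = (-20)² = 400)
A(B(8, 6), 6) - 1*(-193) = 400 - 1*(-193) = 400 + 193 = 593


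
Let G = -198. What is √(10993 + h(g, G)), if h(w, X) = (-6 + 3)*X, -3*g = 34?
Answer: √11587 ≈ 107.64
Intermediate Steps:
g = -34/3 (g = -⅓*34 = -34/3 ≈ -11.333)
h(w, X) = -3*X
√(10993 + h(g, G)) = √(10993 - 3*(-198)) = √(10993 + 594) = √11587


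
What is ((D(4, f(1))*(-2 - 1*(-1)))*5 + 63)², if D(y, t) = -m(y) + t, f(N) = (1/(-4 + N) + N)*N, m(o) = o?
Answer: 57121/9 ≈ 6346.8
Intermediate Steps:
f(N) = N*(N + 1/(-4 + N)) (f(N) = (N + 1/(-4 + N))*N = N*(N + 1/(-4 + N)))
D(y, t) = t - y (D(y, t) = -y + t = t - y)
((D(4, f(1))*(-2 - 1*(-1)))*5 + 63)² = (((1*(1 + 1² - 4*1)/(-4 + 1) - 1*4)*(-2 - 1*(-1)))*5 + 63)² = (((1*(1 + 1 - 4)/(-3) - 4)*(-2 + 1))*5 + 63)² = (((1*(-⅓)*(-2) - 4)*(-1))*5 + 63)² = (((⅔ - 4)*(-1))*5 + 63)² = (-10/3*(-1)*5 + 63)² = ((10/3)*5 + 63)² = (50/3 + 63)² = (239/3)² = 57121/9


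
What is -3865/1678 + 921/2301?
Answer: -2449309/1287026 ≈ -1.9031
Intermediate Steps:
-3865/1678 + 921/2301 = -3865*1/1678 + 921*(1/2301) = -3865/1678 + 307/767 = -2449309/1287026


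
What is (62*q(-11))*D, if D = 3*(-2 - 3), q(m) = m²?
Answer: -112530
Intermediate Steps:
D = -15 (D = 3*(-5) = -15)
(62*q(-11))*D = (62*(-11)²)*(-15) = (62*121)*(-15) = 7502*(-15) = -112530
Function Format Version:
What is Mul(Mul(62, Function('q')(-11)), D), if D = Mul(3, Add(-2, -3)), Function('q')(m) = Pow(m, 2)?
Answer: -112530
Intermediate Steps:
D = -15 (D = Mul(3, -5) = -15)
Mul(Mul(62, Function('q')(-11)), D) = Mul(Mul(62, Pow(-11, 2)), -15) = Mul(Mul(62, 121), -15) = Mul(7502, -15) = -112530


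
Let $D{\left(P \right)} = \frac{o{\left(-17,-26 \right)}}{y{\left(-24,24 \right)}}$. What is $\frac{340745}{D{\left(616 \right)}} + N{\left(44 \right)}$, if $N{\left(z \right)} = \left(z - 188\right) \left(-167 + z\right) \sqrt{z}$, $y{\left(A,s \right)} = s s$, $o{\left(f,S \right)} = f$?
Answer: $- \frac{196269120}{17} + 35424 \sqrt{11} \approx -1.1428 \cdot 10^{7}$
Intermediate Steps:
$y{\left(A,s \right)} = s^{2}$
$D{\left(P \right)} = - \frac{17}{576}$ ($D{\left(P \right)} = - \frac{17}{24^{2}} = - \frac{17}{576}$)
$N{\left(z \right)} = \sqrt{z} \left(-188 + z\right) \left(-167 + z\right)$ ($N{\left(z \right)} = \left(-188 + z\right) \left(-167 + z\right) \sqrt{z} = \sqrt{z} \left(-188 + z\right) \left(-167 + z\right)$)
$\frac{340745}{D{\left(616 \right)}} + N{\left(44 \right)} = \frac{340745}{- \frac{17}{576}} + \sqrt{44} \left(31396 + 44^{2} - 15620\right) = 340745 \left(- \frac{576}{17}\right) + 2 \sqrt{11} \left(31396 + 1936 - 15620\right) = - \frac{196269120}{17} + 2 \sqrt{11} \cdot 17712 = - \frac{196269120}{17} + 35424 \sqrt{11}$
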